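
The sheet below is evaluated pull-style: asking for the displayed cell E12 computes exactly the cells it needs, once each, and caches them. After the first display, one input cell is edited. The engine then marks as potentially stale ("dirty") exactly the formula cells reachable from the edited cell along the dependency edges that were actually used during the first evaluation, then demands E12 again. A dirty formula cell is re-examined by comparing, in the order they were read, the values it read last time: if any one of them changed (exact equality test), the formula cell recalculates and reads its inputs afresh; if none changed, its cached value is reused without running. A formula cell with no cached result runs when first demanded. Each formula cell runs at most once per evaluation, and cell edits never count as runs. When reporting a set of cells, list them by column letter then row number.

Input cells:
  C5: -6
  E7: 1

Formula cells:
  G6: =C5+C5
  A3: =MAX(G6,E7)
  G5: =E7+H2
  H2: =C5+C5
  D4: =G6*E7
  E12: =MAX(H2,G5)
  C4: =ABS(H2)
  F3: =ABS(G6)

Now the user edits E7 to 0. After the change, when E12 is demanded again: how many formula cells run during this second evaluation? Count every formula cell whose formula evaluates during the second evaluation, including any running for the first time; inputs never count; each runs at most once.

2 formula cells run: E12, G5.

First demand of the output computes:
  H2 = -6 + -6 = -12
  G5 = 1 + -12 = -11
  E12 = MAX(-12, -11) = -11

After the edit, cleaning proceeds:
  G5: a read changed (E7 1->0) — executes, giving -12.
  E12: a read changed (G5 -11->-12) — executes, giving -12.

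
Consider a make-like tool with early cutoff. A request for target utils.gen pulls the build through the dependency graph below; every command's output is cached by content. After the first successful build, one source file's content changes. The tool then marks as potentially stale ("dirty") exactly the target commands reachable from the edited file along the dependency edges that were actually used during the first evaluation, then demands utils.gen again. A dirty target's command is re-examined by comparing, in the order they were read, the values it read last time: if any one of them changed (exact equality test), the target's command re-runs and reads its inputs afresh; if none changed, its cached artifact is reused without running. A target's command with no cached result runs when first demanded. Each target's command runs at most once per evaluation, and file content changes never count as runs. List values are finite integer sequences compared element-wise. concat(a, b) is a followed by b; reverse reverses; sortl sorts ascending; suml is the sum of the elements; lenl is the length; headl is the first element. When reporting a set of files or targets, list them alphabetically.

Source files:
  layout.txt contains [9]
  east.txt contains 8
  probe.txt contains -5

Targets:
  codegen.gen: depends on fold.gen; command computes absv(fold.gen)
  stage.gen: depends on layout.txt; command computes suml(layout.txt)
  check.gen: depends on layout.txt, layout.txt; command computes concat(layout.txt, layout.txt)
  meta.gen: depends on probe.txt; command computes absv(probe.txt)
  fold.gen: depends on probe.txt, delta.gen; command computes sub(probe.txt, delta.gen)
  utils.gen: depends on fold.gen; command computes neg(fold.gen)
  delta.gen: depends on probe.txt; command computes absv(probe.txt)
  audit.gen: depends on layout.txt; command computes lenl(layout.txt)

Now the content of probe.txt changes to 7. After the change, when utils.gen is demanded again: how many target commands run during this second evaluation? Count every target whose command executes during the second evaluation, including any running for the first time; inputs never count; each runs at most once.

3 target commands run: delta.gen, fold.gen, utils.gen.

First demand of the output computes:
  delta.gen = absv(-5) = 5
  fold.gen = sub(-5, 5) = -10
  utils.gen = neg(-10) = 10

After the edit, cleaning proceeds:
  delta.gen: a read changed (probe.txt -5->7) — executes, giving 7.
  fold.gen: a read changed (probe.txt -5->7; delta.gen 5->7) — executes, giving 0.
  utils.gen: a read changed (fold.gen -10->0) — executes, giving 0.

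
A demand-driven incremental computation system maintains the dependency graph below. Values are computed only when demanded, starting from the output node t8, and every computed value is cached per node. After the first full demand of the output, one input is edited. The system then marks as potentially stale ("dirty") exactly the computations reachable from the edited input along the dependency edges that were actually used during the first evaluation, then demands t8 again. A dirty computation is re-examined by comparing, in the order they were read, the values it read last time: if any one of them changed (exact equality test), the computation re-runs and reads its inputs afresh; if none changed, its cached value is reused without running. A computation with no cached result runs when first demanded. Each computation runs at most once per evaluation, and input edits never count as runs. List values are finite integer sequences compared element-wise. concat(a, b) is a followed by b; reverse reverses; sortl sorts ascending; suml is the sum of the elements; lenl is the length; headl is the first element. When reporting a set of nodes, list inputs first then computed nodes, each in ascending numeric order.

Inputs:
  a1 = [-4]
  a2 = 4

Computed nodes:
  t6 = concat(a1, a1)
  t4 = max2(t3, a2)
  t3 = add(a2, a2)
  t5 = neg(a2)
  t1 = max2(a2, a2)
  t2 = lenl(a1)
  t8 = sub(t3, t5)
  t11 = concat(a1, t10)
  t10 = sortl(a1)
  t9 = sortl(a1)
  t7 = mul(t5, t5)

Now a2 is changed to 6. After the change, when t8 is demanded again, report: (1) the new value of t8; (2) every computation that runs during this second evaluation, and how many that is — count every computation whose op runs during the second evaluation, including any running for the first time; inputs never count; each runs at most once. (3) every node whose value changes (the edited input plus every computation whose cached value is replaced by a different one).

First evaluation (everything demanded from the output):
  t3 = add(4, 4) = 8
  t5 = neg(4) = -4
  t8 = sub(8, -4) = 12

Propagation after the edit:
  t3: runs — a2 4->6; a2 4->6; result 12.
  t5: runs — a2 4->6; result -6.
  t8: runs — t3 8->12; t5 -4->-6; result 18.

New value of t8: 18.
Computations that run: t3, t5, t8 — 3 in total.
Values that change: a2, t3, t5, t8.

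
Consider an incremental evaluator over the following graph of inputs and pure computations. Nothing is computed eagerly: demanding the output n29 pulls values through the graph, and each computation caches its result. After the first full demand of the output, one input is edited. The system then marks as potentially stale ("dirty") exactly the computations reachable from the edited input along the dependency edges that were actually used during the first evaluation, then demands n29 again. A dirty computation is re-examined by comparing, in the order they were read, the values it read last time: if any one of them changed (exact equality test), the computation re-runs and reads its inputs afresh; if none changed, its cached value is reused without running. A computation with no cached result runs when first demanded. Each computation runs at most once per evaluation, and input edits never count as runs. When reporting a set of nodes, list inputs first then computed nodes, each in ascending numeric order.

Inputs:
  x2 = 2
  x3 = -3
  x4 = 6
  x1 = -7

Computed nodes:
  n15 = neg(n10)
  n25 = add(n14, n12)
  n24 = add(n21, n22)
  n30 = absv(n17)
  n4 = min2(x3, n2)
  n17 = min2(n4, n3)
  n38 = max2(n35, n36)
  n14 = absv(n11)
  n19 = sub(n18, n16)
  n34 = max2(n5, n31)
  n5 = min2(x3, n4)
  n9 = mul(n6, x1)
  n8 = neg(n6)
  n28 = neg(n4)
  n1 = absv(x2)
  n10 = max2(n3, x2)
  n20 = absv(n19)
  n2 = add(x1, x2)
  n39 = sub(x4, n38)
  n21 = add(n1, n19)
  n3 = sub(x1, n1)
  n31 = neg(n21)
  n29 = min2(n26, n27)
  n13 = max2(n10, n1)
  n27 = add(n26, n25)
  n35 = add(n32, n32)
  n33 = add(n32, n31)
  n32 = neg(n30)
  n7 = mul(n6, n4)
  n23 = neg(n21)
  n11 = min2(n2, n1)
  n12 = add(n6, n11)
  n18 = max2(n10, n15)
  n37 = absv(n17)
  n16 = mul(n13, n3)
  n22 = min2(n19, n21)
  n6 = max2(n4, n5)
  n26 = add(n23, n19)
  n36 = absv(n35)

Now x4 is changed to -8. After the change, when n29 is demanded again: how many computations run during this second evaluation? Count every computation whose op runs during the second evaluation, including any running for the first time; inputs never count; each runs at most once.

Initial pass — values computed on the first demand:
  n1 = absv(2) = 2
  n2 = add(-7, 2) = -5
  n3 = sub(-7, 2) = -9
  n4 = min2(-3, -5) = -5
  n5 = min2(-3, -5) = -5
  n6 = max2(-5, -5) = -5
  n10 = max2(-9, 2) = 2
  n11 = min2(-5, 2) = -5
  n12 = add(-5, -5) = -10
  n13 = max2(2, 2) = 2
  n14 = absv(-5) = 5
  n15 = neg(2) = -2
  n16 = mul(2, -9) = -18
  n18 = max2(2, -2) = 2
  n19 = sub(2, -18) = 20
  n21 = add(2, 20) = 22
  n23 = neg(22) = -22
  n25 = add(5, -10) = -5
  n26 = add(-22, 20) = -2
  n27 = add(-2, -5) = -7
  n29 = min2(-2, -7) = -7

Second demand — change propagation:
  no demanded computation ever read x4, so the edit dirties nothing and nothing runs.

The important point: nothing the output needs ever reads x4, so the edit is invisible to it.

Run set: none (0 run).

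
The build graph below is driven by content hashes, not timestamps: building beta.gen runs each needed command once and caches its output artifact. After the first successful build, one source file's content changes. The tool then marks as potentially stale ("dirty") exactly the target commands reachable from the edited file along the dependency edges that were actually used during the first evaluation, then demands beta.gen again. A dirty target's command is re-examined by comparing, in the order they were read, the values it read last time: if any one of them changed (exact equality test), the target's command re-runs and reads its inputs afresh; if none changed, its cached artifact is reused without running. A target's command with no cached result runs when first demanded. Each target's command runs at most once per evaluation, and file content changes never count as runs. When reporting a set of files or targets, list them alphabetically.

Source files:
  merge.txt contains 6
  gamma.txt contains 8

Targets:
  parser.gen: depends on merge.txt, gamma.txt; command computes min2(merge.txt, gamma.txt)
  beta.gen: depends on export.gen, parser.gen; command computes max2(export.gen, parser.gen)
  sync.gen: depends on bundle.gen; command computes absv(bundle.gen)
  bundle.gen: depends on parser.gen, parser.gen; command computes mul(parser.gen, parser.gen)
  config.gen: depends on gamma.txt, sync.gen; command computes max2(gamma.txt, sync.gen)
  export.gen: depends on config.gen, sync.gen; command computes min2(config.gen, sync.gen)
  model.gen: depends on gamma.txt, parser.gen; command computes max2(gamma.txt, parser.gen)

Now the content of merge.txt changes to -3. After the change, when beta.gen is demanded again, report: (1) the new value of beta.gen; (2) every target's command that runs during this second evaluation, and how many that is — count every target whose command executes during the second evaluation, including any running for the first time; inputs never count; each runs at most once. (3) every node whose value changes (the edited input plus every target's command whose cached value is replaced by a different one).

Initial pass — values computed on the first demand:
  parser.gen = min2(6, 8) = 6
  bundle.gen = mul(6, 6) = 36
  sync.gen = absv(36) = 36
  config.gen = max2(8, 36) = 36
  export.gen = min2(36, 36) = 36
  beta.gen = max2(36, 6) = 36

Second demand — change propagation:
  parser.gen: re-runs because merge.txt 6->-3; new result -3.
  bundle.gen: re-runs because parser.gen 6->-3; parser.gen 6->-3; new result 9.
  sync.gen: re-runs because bundle.gen 36->9; new result 9.
  config.gen: re-runs because sync.gen 36->9; new result 9.
  export.gen: re-runs because config.gen 36->9; sync.gen 36->9; new result 9.
  beta.gen: re-runs because export.gen 36->9; parser.gen 6->-3; new result 9.

beta.gen now evaluates to 9.
Run set: beta.gen, bundle.gen, config.gen, export.gen, parser.gen, sync.gen (6 run).
Changed values: beta.gen, bundle.gen, config.gen, export.gen, merge.txt, parser.gen, sync.gen.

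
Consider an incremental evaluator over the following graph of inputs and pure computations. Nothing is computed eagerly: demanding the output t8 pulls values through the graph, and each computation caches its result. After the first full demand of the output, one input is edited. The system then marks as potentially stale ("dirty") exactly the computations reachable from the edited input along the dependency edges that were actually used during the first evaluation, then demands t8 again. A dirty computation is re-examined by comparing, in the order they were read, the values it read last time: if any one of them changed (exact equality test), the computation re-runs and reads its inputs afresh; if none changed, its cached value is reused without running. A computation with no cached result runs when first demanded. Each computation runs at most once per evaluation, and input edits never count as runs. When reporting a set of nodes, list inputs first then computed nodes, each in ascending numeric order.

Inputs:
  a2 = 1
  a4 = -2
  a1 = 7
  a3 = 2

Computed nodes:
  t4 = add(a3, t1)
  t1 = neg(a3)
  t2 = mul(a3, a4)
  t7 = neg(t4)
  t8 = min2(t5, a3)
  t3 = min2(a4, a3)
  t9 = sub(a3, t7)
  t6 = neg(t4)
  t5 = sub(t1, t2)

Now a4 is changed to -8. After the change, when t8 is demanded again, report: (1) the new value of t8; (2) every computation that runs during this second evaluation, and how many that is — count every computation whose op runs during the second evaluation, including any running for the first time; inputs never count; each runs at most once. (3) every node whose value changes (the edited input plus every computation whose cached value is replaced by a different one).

t8 now evaluates to 2.
Run set: t2, t5, t8 (3 run).
Changed values: a4, t2, t5.

Initial pass — values computed on the first demand:
  t1 = neg(2) = -2
  t2 = mul(2, -2) = -4
  t5 = sub(-2, -4) = 2
  t8 = min2(2, 2) = 2

Second demand — change propagation:
  t2: re-runs because a4 -2->-8; new result -16.
  t5: re-runs because t2 -4->-16; new result 14.
  t8: re-runs because t5 2->14; new result 2 (unchanged).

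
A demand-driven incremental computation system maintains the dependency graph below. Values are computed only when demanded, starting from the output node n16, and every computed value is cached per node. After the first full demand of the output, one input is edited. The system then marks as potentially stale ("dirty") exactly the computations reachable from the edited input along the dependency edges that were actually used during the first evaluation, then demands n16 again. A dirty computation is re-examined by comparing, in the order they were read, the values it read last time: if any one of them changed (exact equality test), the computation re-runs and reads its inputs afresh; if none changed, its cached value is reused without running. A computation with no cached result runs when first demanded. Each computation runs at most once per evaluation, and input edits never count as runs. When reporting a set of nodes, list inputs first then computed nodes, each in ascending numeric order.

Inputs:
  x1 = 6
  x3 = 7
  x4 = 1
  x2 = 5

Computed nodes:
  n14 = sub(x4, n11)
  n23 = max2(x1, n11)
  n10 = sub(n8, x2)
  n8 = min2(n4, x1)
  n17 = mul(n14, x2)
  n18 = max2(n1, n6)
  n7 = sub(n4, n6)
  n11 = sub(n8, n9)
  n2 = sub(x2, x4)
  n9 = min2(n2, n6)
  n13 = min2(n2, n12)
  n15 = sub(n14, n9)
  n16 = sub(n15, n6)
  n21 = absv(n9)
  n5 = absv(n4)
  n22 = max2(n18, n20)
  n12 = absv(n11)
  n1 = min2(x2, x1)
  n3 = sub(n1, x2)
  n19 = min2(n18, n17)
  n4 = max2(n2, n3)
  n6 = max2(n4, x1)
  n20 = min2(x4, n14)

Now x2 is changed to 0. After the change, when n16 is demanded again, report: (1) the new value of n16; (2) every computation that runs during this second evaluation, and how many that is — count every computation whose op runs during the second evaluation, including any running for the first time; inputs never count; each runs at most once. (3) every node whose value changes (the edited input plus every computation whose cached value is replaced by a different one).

New value of n16: -5.
Computations that run: n1, n2, n3, n4, n6, n8, n9, n11, n14, n15, n16 — 11 in total.
Values that change: x2, n1, n2, n4, n8, n9, n11, n14, n15, n16.

First evaluation (everything demanded from the output):
  n1 = min2(5, 6) = 5
  n2 = sub(5, 1) = 4
  n3 = sub(5, 5) = 0
  n4 = max2(4, 0) = 4
  n6 = max2(4, 6) = 6
  n8 = min2(4, 6) = 4
  n9 = min2(4, 6) = 4
  n11 = sub(4, 4) = 0
  n14 = sub(1, 0) = 1
  n15 = sub(1, 4) = -3
  n16 = sub(-3, 6) = -9

Propagation after the edit:
  n1: runs — x2 5->0; result 0.
  n2: runs — x2 5->0; result -1.
  n3: runs — n1 5->0; x2 5->0; result 0 (same value as before).
  n4: runs — n2 4->-1; result 0.
  n6: runs — n4 4->0; result 6 (same value as before).
  n8: runs — n4 4->0; result 0.
  n9: runs — n2 4->-1; result -1.
  n11: runs — n8 4->0; n9 4->-1; result 1.
  n14: runs — n11 0->1; result 0.
  n15: runs — n14 1->0; n9 4->-1; result 1.
  n16: runs — n15 -3->1; result -5.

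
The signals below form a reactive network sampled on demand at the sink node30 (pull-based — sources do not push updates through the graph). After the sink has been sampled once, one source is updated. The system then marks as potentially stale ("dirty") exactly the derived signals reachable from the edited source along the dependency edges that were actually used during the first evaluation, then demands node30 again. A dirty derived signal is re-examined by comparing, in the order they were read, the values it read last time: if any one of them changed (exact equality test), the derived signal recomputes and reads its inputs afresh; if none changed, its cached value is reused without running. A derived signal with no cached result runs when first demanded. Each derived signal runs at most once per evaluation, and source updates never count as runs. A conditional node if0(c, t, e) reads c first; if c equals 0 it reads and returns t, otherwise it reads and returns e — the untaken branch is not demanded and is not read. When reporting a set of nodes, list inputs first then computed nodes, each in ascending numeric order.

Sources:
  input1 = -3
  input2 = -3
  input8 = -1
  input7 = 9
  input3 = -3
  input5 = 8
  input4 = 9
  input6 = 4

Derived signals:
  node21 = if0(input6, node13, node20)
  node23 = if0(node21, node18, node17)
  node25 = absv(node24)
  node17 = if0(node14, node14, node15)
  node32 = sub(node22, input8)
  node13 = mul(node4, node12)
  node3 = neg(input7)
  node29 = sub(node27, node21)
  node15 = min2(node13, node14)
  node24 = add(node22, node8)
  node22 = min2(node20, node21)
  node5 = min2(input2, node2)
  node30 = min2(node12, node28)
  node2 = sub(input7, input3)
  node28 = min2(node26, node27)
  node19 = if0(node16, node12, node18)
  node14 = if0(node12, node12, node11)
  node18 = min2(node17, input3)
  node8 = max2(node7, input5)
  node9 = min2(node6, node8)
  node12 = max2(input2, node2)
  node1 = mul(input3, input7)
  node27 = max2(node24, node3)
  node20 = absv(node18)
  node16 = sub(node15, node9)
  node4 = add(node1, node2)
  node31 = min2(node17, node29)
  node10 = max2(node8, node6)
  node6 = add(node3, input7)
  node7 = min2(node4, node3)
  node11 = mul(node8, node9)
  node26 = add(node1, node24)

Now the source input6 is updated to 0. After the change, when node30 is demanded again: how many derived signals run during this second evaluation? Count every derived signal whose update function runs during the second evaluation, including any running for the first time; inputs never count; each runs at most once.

Initial pass — values computed on the first demand:
  node1 = mul(-3, 9) = -27
  node2 = sub(9, -3) = 12
  node3 = neg(9) = -9
  node4 = add(-27, 12) = -15
  node6 = add(-9, 9) = 0
  node7 = min2(-15, -9) = -15
  node8 = max2(-15, 8) = 8
  node9 = min2(0, 8) = 0
  node11 = mul(8, 0) = 0
  node12 = max2(-3, 12) = 12
  node14 = if0(node12=12 -> else branch node11) = 0
  node17 = if0(node14=0 -> then branch node14) = 0
  node18 = min2(0, -3) = -3
  node20 = absv(-3) = 3
  node21 = if0(input6=4 -> else branch node20) = 3
  node22 = min2(3, 3) = 3
  node24 = add(3, 8) = 11
  node26 = add(-27, 11) = -16
  node27 = max2(11, -9) = 11
  node28 = min2(-16, 11) = -16
  node30 = min2(12, -16) = -16

Second demand — change propagation:
  node13: newly demanded (no cache) — executes and yields -180.
  node21: re-runs because input6 4->0; new result -180.
  node22: re-runs because node21 3->-180; new result -180.
  node24: re-runs because node22 3->-180; new result -172.
  node26: re-runs because node24 11->-172; new result -199.
  node27: re-runs because node24 11->-172; new result -9.
  node28: re-runs because node26 -16->-199; node27 11->-9; new result -199.
  node30: re-runs because node28 -16->-199; new result -199.

The important point: the flipped condition pulls in fresh nodes; node13 runs for the first time.

Run set: node13, node21, node22, node24, node26, node27, node28, node30 (8 run).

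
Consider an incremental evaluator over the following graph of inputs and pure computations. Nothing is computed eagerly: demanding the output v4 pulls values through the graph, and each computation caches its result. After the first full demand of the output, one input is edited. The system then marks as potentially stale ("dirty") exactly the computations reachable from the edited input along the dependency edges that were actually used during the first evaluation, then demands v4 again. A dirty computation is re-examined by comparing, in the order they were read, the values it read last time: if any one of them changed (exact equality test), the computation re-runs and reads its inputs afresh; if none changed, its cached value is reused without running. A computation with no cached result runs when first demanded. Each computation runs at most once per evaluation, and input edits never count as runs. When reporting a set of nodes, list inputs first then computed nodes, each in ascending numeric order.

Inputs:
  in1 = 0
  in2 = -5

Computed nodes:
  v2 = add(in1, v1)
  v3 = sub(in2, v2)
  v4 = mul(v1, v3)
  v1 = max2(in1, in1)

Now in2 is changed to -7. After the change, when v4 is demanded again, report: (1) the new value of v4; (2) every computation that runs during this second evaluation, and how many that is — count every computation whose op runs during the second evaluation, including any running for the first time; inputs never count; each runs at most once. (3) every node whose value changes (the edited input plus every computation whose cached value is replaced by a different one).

v4 now evaluates to 0.
Run set: v3, v4 (2 run).
Changed values: in2, v3.

Initial pass — values computed on the first demand:
  v1 = max2(0, 0) = 0
  v2 = add(0, 0) = 0
  v3 = sub(-5, 0) = -5
  v4 = mul(0, -5) = 0

Second demand — change propagation:
  v3: re-runs because in2 -5->-7; new result -7.
  v4: re-runs because v3 -5->-7; new result 0 (unchanged).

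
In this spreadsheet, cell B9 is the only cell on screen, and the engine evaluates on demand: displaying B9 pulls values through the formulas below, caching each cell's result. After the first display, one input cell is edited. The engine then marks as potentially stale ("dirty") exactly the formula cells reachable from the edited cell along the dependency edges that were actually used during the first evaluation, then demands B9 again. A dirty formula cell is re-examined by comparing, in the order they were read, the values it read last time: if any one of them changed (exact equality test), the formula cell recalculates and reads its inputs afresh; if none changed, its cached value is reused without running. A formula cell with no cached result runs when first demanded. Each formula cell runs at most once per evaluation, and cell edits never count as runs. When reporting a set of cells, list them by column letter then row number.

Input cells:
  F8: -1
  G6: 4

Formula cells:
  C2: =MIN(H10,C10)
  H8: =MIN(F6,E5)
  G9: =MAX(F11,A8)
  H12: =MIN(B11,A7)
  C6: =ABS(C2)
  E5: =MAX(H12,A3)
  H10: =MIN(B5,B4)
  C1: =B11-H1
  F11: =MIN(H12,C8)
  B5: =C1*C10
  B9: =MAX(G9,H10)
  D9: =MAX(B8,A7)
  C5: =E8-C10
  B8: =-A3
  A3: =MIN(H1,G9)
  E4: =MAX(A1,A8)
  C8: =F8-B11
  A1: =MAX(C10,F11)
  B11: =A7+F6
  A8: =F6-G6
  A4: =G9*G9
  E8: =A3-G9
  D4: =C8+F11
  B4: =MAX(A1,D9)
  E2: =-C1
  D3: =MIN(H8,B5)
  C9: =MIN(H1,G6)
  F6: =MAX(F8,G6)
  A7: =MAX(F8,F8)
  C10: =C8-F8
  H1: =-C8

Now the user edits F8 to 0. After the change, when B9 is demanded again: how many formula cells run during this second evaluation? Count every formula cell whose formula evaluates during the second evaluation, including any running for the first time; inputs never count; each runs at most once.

Initial pass — values computed on the first demand:
  A7 = MAX(-1, -1) = -1
  F6 = MAX(-1, 4) = 4
  A8 = 4 - 4 = 0
  B11 = -1 + 4 = 3
  C8 = -1 - 3 = -4
  C10 = -4 - -1 = -3
  H1 = -(-4) = 4
  C1 = 3 - 4 = -1
  B5 = -1 * -3 = 3
  H12 = MIN(3, -1) = -1
  F11 = MIN(-1, -4) = -4
  A1 = MAX(-3, -4) = -3
  G9 = MAX(-4, 0) = 0
  A3 = MIN(4, 0) = 0
  B8 = -(0) = 0
  D9 = MAX(0, -1) = 0
  B4 = MAX(-3, 0) = 0
  H10 = MIN(3, 0) = 0
  B9 = MAX(0, 0) = 0

Second demand — change propagation:
  A7: re-runs because F8 -1->0; F8 -1->0; new result 0.
  F6: re-runs because F8 -1->0; new result 4 (unchanged).
  A8: re-examined; everything it read last time is the same (F6 unchanged, G6 unchanged) — cache 0 kept, no run.
  B11: re-runs because A7 -1->0; new result 4.
  C8: re-runs because F8 -1->0; B11 3->4; new result -4 (unchanged).
  C10: re-runs because F8 -1->0; new result -4.
  H1: re-examined; everything it read last time is the same (C8 unchanged) — cache 4 kept, no run.
  C1: re-runs because B11 3->4; new result 0.
  B5: re-runs because C1 -1->0; C10 -3->-4; new result 0.
  H12: re-runs because B11 3->4; A7 -1->0; new result 0.
  F11: re-runs because H12 -1->0; new result -4 (unchanged).
  A1: re-runs because C10 -3->-4; new result -4.
  G9: re-examined; everything it read last time is the same (F11 unchanged, A8 unchanged) — cache 0 kept, no run.
  A3: re-examined; everything it read last time is the same (H1 unchanged, G9 unchanged) — cache 0 kept, no run.
  B8: re-examined; everything it read last time is the same (A3 unchanged) — cache 0 kept, no run.
  D9: re-runs because A7 -1->0; new result 0 (unchanged).
  B4: re-runs because A1 -3->-4; new result 0 (unchanged).
  H10: re-runs because B5 3->0; new result 0 (unchanged).
  B9: re-examined; everything it read last time is the same (G9 unchanged, H10 unchanged) — cache 0 kept, no run.

The important point: at H1 every value read last time is unchanged, so the dirty flag clears without a run.

Run set: A1, A7, B4, B5, B11, C1, C8, C10, D9, F6, F11, H10, H12 (13 run).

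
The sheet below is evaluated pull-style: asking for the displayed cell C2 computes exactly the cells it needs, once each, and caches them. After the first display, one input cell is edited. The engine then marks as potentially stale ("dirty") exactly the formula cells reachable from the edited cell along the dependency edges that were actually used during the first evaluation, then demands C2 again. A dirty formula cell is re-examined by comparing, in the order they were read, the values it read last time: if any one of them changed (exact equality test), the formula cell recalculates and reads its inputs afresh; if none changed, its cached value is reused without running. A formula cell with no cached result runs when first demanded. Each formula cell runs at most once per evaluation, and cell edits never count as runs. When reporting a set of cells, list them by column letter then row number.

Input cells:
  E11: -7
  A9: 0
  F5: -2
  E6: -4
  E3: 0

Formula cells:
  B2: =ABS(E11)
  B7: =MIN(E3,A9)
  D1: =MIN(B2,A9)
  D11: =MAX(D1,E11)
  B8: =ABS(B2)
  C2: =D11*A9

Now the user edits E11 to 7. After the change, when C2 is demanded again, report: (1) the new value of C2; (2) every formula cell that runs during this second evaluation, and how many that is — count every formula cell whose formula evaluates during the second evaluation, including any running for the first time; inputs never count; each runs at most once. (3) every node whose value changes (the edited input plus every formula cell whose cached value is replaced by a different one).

Demanding C2 again yields 0.
3 formula cells run: B2, C2, D11.
The nodes whose values change: D11, E11.
Note where the cutoff bites: D1 is checked, finds nothing changed, and keeps its cache.

First demand of the output computes:
  B2 = ABS(-7) = 7
  D1 = MIN(7, 0) = 0
  D11 = MAX(0, -7) = 0
  C2 = 0 * 0 = 0

After the edit, cleaning proceeds:
  B2: a read changed (E11 -7->7) — executes, giving 7 — identical to its old value.
  D1: dirty, but its reads are unchanged (B2 unchanged, A9 unchanged); cached 0 stands.
  D11: a read changed (E11 -7->7) — executes, giving 7.
  C2: a read changed (D11 0->7) — executes, giving 0 — identical to its old value.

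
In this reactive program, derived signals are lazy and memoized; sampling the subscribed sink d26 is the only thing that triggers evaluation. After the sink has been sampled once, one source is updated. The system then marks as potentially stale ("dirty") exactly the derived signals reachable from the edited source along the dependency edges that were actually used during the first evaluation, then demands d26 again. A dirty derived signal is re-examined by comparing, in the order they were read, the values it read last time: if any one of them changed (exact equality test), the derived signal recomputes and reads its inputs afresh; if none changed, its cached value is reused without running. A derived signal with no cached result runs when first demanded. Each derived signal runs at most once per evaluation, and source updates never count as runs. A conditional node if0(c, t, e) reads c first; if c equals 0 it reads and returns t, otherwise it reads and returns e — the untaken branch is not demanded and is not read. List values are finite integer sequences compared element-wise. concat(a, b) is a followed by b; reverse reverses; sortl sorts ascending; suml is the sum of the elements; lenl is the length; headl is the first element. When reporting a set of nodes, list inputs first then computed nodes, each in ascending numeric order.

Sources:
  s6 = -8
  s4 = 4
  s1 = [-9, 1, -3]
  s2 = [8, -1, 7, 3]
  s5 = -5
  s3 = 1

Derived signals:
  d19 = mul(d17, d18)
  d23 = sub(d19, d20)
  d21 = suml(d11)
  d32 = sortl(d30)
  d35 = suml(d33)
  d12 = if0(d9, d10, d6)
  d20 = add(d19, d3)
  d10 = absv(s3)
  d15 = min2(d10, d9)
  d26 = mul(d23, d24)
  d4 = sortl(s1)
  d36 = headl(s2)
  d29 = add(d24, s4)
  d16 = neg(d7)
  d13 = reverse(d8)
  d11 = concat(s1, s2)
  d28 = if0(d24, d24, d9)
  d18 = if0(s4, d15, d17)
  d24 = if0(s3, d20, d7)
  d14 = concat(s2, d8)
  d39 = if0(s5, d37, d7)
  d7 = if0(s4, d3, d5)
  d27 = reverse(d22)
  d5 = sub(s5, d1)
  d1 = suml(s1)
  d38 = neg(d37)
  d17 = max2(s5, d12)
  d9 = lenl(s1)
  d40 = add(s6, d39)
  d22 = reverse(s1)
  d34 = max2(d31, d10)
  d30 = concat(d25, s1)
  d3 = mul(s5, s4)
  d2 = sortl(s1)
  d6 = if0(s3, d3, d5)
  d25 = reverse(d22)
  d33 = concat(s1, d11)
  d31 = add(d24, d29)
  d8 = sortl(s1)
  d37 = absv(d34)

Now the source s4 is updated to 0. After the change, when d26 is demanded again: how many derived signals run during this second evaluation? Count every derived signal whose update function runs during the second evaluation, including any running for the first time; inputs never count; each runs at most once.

10 derived signals run: d3, d7, d10, d15, d18, d19, d20, d23, d24, d26.
Note the branch switch — d10, d15 had no cache and run now for the first time.

First demand of the output computes:
  d1 = suml([-9, 1, -3]) = -11
  d3 = mul(-5, 4) = -20
  d5 = sub(-5, -11) = 6
  d6 = if0(s3=1 -> else branch d5) = 6
  d7 = if0(s4=4 -> else branch d5) = 6
  d9 = lenl([-9, 1, -3]) = 3
  d12 = if0(d9=3 -> else branch d6) = 6
  d17 = max2(-5, 6) = 6
  d18 = if0(s4=4 -> else branch d17) = 6
  d19 = mul(6, 6) = 36
  d20 = add(36, -20) = 16
  d23 = sub(36, 16) = 20
  d24 = if0(s3=1 -> else branch d7) = 6
  d26 = mul(20, 6) = 120

After the edit, cleaning proceeds:
  d3: a read changed (s4 4->0) — executes, giving 0.
  d7: a read changed (s4 4->0) — executes, giving 0.
  d10: had never run; runs now, result 1.
  d15: had never run; runs now, result 1.
  d18: a read changed (s4 4->0) — executes, giving 1.
  d19: a read changed (d18 6->1) — executes, giving 6.
  d20: a read changed (d19 36->6; d3 -20->0) — executes, giving 6.
  d23: a read changed (d19 36->6; d20 16->6) — executes, giving 0.
  d24: a read changed (d7 6->0) — executes, giving 0.
  d26: a read changed (d23 20->0; d24 6->0) — executes, giving 0.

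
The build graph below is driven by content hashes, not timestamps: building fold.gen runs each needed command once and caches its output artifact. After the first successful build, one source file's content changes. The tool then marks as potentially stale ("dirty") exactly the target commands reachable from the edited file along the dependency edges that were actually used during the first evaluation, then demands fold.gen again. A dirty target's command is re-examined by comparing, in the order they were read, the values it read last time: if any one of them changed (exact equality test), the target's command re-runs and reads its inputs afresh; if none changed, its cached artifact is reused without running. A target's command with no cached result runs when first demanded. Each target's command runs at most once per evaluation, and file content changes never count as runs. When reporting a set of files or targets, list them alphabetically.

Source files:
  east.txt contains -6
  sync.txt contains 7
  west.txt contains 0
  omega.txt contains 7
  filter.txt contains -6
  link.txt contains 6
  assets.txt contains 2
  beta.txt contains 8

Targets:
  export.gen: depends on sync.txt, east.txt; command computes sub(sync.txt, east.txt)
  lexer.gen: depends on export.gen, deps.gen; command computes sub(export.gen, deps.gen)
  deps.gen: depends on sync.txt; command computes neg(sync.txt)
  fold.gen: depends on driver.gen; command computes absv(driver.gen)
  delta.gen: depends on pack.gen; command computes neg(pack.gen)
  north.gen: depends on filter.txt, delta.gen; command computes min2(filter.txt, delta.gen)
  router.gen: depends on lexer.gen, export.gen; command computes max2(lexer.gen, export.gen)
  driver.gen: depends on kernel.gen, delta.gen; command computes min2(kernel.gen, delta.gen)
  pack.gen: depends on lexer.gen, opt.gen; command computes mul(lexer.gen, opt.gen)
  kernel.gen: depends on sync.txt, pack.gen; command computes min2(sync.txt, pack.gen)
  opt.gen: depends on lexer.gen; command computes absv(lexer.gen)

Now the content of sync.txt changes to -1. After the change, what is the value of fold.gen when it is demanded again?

fold.gen now evaluates to 16.

Initial pass — values computed on the first demand:
  deps.gen = neg(7) = -7
  export.gen = sub(7, -6) = 13
  lexer.gen = sub(13, -7) = 20
  opt.gen = absv(20) = 20
  pack.gen = mul(20, 20) = 400
  delta.gen = neg(400) = -400
  kernel.gen = min2(7, 400) = 7
  driver.gen = min2(7, -400) = -400
  fold.gen = absv(-400) = 400

Second demand — change propagation:
  deps.gen: re-runs because sync.txt 7->-1; new result 1.
  export.gen: re-runs because sync.txt 7->-1; new result 5.
  lexer.gen: re-runs because export.gen 13->5; deps.gen -7->1; new result 4.
  opt.gen: re-runs because lexer.gen 20->4; new result 4.
  pack.gen: re-runs because lexer.gen 20->4; opt.gen 20->4; new result 16.
  delta.gen: re-runs because pack.gen 400->16; new result -16.
  kernel.gen: re-runs because sync.txt 7->-1; pack.gen 400->16; new result -1.
  driver.gen: re-runs because kernel.gen 7->-1; delta.gen -400->-16; new result -16.
  fold.gen: re-runs because driver.gen -400->-16; new result 16.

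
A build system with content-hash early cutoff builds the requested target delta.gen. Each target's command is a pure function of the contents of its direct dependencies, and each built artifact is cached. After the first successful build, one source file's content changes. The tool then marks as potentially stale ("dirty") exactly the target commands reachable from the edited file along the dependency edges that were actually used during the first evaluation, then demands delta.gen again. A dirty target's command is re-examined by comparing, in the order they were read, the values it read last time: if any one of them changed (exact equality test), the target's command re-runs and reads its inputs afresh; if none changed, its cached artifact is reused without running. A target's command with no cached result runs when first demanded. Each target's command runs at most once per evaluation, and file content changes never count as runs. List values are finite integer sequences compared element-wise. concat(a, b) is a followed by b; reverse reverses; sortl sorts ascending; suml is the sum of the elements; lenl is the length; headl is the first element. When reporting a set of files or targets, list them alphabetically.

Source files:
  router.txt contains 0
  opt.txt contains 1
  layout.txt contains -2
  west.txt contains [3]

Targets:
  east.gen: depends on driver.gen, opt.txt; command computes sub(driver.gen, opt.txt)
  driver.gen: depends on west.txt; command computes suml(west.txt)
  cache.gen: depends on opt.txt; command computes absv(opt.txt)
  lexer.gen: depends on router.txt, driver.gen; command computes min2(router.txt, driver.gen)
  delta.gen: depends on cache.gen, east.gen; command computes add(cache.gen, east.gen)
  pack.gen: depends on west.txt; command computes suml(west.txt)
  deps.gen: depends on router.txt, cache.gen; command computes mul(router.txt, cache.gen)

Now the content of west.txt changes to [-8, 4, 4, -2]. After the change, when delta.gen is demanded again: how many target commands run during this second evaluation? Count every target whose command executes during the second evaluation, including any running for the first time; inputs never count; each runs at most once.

First evaluation (everything demanded from the output):
  cache.gen = absv(1) = 1
  driver.gen = suml([3]) = 3
  east.gen = sub(3, 1) = 2
  delta.gen = add(1, 2) = 3

Propagation after the edit:
  driver.gen: runs — west.txt [3]->[-8, 4, 4, -2]; result -2.
  east.gen: runs — driver.gen 3->-2; result -3.
  delta.gen: runs — east.gen 2->-3; result -2.

Target commands that run: delta.gen, driver.gen, east.gen — 3 in total.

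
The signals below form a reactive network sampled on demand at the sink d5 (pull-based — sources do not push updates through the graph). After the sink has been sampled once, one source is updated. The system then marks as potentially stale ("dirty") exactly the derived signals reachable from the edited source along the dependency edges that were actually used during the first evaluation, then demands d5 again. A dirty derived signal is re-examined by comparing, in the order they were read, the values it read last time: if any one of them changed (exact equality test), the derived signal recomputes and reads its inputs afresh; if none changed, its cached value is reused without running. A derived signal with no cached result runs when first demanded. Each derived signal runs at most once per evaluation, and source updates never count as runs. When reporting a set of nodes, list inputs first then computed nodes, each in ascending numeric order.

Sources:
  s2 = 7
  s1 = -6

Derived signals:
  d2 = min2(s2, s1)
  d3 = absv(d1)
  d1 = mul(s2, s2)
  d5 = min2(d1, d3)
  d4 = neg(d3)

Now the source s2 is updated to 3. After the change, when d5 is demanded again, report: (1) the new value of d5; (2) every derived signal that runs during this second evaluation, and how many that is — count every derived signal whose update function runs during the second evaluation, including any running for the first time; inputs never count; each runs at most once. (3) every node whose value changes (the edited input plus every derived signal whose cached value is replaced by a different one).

d5 now evaluates to 9.
Run set: d1, d3, d5 (3 run).
Changed values: s2, d1, d3, d5.

Initial pass — values computed on the first demand:
  d1 = mul(7, 7) = 49
  d3 = absv(49) = 49
  d5 = min2(49, 49) = 49

Second demand — change propagation:
  d1: re-runs because s2 7->3; s2 7->3; new result 9.
  d3: re-runs because d1 49->9; new result 9.
  d5: re-runs because d1 49->9; d3 49->9; new result 9.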